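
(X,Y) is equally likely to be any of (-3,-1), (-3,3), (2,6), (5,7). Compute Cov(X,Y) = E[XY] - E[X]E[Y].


E[X]=1/4, E[Y]=15/4, E[XY]=41/4
Cov(X,Y) = E[XY] - E[X]E[Y] = 41/4 - 1/4*15/4 = 149/16

149/16


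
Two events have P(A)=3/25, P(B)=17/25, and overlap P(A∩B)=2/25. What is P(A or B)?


P(A∪B) = P(A) + P(B) - P(A∩B)
= 3/25 + 17/25 - 2/25 = 18/25

18/25


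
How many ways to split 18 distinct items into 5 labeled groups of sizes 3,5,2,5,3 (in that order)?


18! = 6402373705728000
Denominator: 3!=6 * 5!=120 * 2!=2 * 5!=120 * 3!=6
Coefficient = 6402373705728000 / 1036800 = 6175128960

6175128960


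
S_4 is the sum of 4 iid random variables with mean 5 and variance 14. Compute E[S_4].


E[S_n] = n*E[X_1] = 4*5 = 20

20


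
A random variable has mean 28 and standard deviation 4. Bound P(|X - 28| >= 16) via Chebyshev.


k = 16/4 = 4
Chebyshev: P(|X-mu| >= k*sigma) <= 1/k^2 = 1/4^2 = 1/16

1/16


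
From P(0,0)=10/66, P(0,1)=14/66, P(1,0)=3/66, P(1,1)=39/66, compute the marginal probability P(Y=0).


P(Y=0) = P(0,0)+P(1,0) = 10/66 + 3/66 = 13/66

13/66


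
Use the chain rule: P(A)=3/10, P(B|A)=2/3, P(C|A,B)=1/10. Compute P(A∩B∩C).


P(A∩B∩C) = P(A) * P(B|A) * P(C|A∩B)
= 3/10 * 2/3 * 1/10
= 1/5 * 1/10 = 1/50

1/50


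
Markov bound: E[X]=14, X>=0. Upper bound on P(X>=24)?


Markov: P(X >= a) <= E[X]/a
P(X >= 24) <= 14/24 = 7/12

7/12


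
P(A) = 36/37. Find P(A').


P(A') = 1 - P(A) = 1 - 36/37 = 1/37

1/37


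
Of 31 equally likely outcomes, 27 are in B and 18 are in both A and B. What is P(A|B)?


P(A|B) = P(A∩B)/P(B) = (18/31)/(27/31) = 18/27 = 2/3

2/3


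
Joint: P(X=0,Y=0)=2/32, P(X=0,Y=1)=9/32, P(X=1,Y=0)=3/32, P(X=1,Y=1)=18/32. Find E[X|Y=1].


P(Y=1) = 27/32
E[X|Y=1] = (0*9 + 1*18)/27 = 18/27 = 2/3

2/3


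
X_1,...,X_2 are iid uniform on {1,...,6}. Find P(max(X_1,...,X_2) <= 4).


P(max <= 4) = P(all X_i <= 4) = (P(X_1 <= 4))^2
= (4/6)^2 = (2/3)^2 = 4/9

4/9


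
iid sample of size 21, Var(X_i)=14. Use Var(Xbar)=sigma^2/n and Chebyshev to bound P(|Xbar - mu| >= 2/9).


Var(Xbar) = Var(X)/n = 14/21
Chebyshev: P(|Xbar-mu| >= 2/9) <= Var(Xbar)/(2/9)^2 = (2/3)/(4/81) = 27/2
Bound exceeds 1, so trivial bound: 1

1


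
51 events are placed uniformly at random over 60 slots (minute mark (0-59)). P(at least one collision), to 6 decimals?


P(all different) = prod((60-i)/60 for i=0..50) = 0.000000
P(at least one match) = 1 - 0.000000 = 1.000000

1.000000


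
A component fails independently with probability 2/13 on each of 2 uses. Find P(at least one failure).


P(at least one) = 1 - P(none)
P(none) = (1 - 2/13)^2 = (11/13)^2 = 121/169
P(at least one) = 1 - 121/169 = 48/169

48/169


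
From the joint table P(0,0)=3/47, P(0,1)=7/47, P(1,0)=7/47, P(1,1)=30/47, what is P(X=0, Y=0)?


Read from table: P(X=0, Y=0) = 3/47

3/47


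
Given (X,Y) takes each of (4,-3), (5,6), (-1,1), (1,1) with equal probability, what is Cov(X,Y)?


E[X]=9/4, E[Y]=5/4, E[XY]=9/2
Cov(X,Y) = E[XY] - E[X]E[Y] = 9/2 - 9/4*5/4 = 27/16

27/16


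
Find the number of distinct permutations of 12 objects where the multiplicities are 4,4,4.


12! = 479001600
Denominator: 4!=24 * 4!=24 * 4!=24
Coefficient = 479001600 / 13824 = 34650

34650


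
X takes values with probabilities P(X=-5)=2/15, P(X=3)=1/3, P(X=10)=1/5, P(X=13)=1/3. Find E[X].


E[X] = sum(x * P(x))
= -5*2/15 + 3*1/3 + 10*1/5 + 13*1/3
= 20/3

20/3


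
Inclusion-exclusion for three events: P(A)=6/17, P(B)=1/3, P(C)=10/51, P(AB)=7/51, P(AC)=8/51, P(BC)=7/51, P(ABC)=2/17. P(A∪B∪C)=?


P(A∪B∪C) = P(A)+P(B)+P(C) - P(AB)-P(AC)-P(BC) + P(ABC)
= 6/17+1/3+10/51 - 7/51-8/51-7/51 + 2/17
= 29/51

29/51


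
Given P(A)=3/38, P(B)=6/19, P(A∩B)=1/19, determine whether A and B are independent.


P(A)*P(B) = 3/38*6/19 = 9/361
P(A∩B) = 1/19 != 9/361, so not independent

No, A and B are not independent


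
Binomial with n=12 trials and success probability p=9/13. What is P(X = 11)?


P(X=11) = C(12,11) * p^11 * (1-p)^1
= 12 * 31381059609/1792160394037 * 4/13
= 1506290861232/23298085122481

1506290861232/23298085122481


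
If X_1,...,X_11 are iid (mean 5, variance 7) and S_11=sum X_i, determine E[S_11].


E[S_n] = n*E[X_1] = 11*5 = 55

55


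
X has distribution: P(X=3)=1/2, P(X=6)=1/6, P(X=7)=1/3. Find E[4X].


E[4X] = sum(g(x)*P(x))
= 12*1/2 + 24*1/6 + 28*1/3
= 58/3

58/3


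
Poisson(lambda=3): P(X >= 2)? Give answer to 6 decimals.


P(X>=2) = 1 - P(X<=1) = 1 - (e^(-3)*3^0/0! + e^(-3)*3^1/1!)
≈ 1 - (0.0497870684 + 0.1493612051)
= 1 - 0.1991482735 = 0.8008517265
≈ 0.800852

0.800852


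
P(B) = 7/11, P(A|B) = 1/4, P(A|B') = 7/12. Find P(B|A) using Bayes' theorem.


P(A) = P(A|B)P(B) + P(A|B')P(B') = 1/4*7/11 + 7/12*4/11 = 49/132
P(B|A) = P(A|B)P(B)/P(A) = (7/44)/(49/132) = 3/7

3/7


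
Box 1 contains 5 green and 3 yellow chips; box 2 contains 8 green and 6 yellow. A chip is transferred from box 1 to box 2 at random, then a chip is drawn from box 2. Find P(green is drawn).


P(transfer green) = 5/8; P(transfer yellow) = 3/8
If green transferred: Urn II has 9 green of 15, so P(green|green moved) = 3/5
If yellow transferred: Urn II has 8 green of 15, so P(green|yellow moved) = 8/15
By total probability: P(green) = 5/8*3/5 + 3/8*8/15 = 23/40

23/40


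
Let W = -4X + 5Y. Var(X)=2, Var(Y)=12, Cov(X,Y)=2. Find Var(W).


Var(-4X + 5Y) = (-4)^2*Var(X) + 5^2*Var(Y) + 2*(-4)*5*Cov(X,Y)
= 16*2 + 25*12 - 40*2
= 32 + 300 - 80 = 252

252


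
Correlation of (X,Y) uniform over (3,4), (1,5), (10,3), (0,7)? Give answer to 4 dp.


Cov(X,Y) = -4.8750, Var(X) = 15.2500, Var(Y) = 2.1875
rho = Cov/(sqrt(VarX)*sqrt(VarY)) = -0.8440

-0.8440


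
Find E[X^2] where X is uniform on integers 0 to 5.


E[X^2] = (1/6) * sum(x^2 for x=0..5)
= 55/6

55/6


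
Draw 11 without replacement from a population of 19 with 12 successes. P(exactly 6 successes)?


P(X=6) = C(12,6)*C(7,5) / C(19,11)
= 924*21 / 75582
= 19404/75582 = 1078/4199

1078/4199


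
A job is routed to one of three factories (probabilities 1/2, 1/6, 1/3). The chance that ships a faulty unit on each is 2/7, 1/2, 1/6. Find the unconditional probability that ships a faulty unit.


P(A) = P(A|B1)P(B1) + P(A|B2)P(B2) + P(A|B3)P(B3)
= 2/7*1/2 + 1/2*1/6 + 1/6*1/3
= 1/7 + 1/12 + 1/18 = 71/252

71/252


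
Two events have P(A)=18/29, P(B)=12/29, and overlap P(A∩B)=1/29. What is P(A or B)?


P(A∪B) = P(A) + P(B) - P(A∩B)
= 18/29 + 12/29 - 1/29 = 1

1


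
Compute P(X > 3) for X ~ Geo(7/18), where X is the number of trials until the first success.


P(X > 3) = P(first 3 trials all fail) = (1-p)^3 = (11/18)^3 = 1331/5832

1331/5832


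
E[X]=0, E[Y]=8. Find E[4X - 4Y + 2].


E[4X - 4Y + 2] = 4*E[X] - 4*E[Y] + 2
= (4)*(0) + (-4)*(8) + (2)
= 0 - 32 + 2 = -30

-30


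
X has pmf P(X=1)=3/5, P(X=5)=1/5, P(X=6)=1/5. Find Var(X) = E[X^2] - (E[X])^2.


E[X] = 14/5, E[X^2] = 64/5
Var(X) = E[X^2] - (E[X])^2 = 64/5 - (14/5)^2 = 124/25

124/25


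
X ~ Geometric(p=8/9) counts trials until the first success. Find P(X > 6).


P(X > 6) = P(first 6 trials all fail) = (1-p)^6 = (1/9)^6 = 1/531441

1/531441


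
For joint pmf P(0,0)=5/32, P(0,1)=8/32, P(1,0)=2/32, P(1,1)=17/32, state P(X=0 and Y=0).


Read from table: P(X=0, Y=0) = 5/32

5/32


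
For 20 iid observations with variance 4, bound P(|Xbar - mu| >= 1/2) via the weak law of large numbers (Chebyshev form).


Var(Xbar) = Var(X)/n = 4/20
Chebyshev: P(|Xbar-mu| >= 1/2) <= Var(Xbar)/(1/2)^2 = (1/5)/(1/4) = 4/5

4/5


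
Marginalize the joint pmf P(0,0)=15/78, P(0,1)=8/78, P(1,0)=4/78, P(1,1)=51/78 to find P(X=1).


P(X=1) = P(1,0)+P(1,1) = 4/78 + 51/78 = 55/78

55/78


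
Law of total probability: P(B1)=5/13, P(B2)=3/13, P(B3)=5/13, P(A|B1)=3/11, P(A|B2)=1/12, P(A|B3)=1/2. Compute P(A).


P(A) = P(A|B1)P(B1) + P(A|B2)P(B2) + P(A|B3)P(B3)
= 3/11*5/13 + 1/12*3/13 + 1/2*5/13
= 15/143 + 1/52 + 5/26 = 181/572

181/572


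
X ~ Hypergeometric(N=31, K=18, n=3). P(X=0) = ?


P(X=0) = C(18,0)*C(13,3) / C(31,3)
= 1*286 / 4495
= 286/4495

286/4495


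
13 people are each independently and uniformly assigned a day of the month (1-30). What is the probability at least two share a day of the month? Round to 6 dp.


P(all different) = prod((30-i)/30 for i=0..12) = 0.046775
P(at least one match) = 1 - 0.046775 = 0.953225

0.953225


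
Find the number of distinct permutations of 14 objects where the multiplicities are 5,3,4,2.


14! = 87178291200
Denominator: 5!=120 * 3!=6 * 4!=24 * 2!=2
Coefficient = 87178291200 / 34560 = 2522520

2522520


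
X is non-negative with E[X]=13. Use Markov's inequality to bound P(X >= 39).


Markov: P(X >= a) <= E[X]/a
P(X >= 39) <= 13/39 = 1/3

1/3


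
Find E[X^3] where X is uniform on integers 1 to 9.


E[X^3] = (1/9) * sum(x^3 for x=1..9)
= 2025/9 = 225

225


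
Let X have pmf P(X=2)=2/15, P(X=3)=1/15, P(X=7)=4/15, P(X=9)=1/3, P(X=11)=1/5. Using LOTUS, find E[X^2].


E[X^2] = sum(g(x)*P(x))
= 4*2/15 + 9*1/15 + 49*4/15 + 81*1/3 + 121*1/5
= 327/5

327/5


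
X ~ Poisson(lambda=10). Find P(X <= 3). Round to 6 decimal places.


P(X<=3) = e^(-10)*10^0/0! + e^(-10)*10^1/1! + e^(-10)*10^2/2! + e^(-10)*10^3/3!
≈ 0.0000453999 + 0.0004539993 + 0.0022699965 + 0.0075666550
= 0.0103360507
≈ 0.010336

0.010336


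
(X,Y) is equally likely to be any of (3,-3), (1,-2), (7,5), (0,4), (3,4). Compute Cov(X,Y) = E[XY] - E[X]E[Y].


E[X]=14/5, E[Y]=8/5, E[XY]=36/5
Cov(X,Y) = E[XY] - E[X]E[Y] = 36/5 - 14/5*8/5 = 68/25

68/25


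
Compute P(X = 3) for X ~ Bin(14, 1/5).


P(X=3) = C(14,3) * p^3 * (1-p)^11
= 364 * 1/125 * 4194304/48828125
= 1526726656/6103515625

1526726656/6103515625


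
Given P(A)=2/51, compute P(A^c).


P(A') = 1 - P(A) = 1 - 2/51 = 49/51

49/51


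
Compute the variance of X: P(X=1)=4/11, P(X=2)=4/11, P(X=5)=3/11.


E[X] = 27/11, E[X^2] = 95/11
Var(X) = E[X^2] - (E[X])^2 = 95/11 - (27/11)^2 = 316/121

316/121


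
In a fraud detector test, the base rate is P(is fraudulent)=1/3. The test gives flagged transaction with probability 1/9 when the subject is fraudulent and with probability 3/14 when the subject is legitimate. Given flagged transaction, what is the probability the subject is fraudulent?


P(A) = P(A|B)P(B) + P(A|B')P(B') = 1/9*1/3 + 3/14*2/3 = 34/189
P(B|A) = P(A|B)P(B)/P(A) = (1/27)/(34/189) = 7/34

7/34


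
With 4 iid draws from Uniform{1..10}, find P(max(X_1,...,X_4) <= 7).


P(max <= 7) = P(all X_i <= 7) = (P(X_1 <= 7))^4
= (7/10)^4 = 2401/10000

2401/10000


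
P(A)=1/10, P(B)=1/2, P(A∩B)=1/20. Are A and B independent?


P(A)*P(B) = 1/10*1/2 = 1/20
P(A∩B) = 1/20, which equals P(A)P(B), so independent

Yes, A and B are independent


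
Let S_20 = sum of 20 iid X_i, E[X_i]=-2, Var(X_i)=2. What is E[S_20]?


E[S_n] = n*E[X_1] = 20*-2 = -40

-40


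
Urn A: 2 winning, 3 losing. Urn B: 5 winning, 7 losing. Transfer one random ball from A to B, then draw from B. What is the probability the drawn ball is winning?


P(transfer winning) = 2/5; P(transfer losing) = 3/5
If winning transferred: Urn II has 6 winning of 13, so P(winning|winning moved) = 6/13
If losing transferred: Urn II has 5 winning of 13, so P(winning|losing moved) = 5/13
By total probability: P(winning) = 2/5*6/13 + 3/5*5/13 = 27/65

27/65


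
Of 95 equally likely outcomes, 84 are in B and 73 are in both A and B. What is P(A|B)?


P(A|B) = P(A∩B)/P(B) = (73/95)/(84/95) = 73/84

73/84


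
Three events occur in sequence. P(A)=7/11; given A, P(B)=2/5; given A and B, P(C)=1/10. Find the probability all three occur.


P(A∩B∩C) = P(A) * P(B|A) * P(C|A∩B)
= 7/11 * 2/5 * 1/10
= 14/55 * 1/10 = 7/275

7/275


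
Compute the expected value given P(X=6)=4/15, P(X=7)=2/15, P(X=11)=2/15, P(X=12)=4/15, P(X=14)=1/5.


E[X] = sum(x * P(x))
= 6*4/15 + 7*2/15 + 11*2/15 + 12*4/15 + 14*1/5
= 10

10


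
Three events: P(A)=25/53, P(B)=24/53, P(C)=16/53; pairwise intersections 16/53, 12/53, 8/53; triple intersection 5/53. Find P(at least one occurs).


P(A∪B∪C) = P(A)+P(B)+P(C) - P(AB)-P(AC)-P(BC) + P(ABC)
= 25/53+24/53+16/53 - 16/53-12/53-8/53 + 5/53
= 34/53

34/53


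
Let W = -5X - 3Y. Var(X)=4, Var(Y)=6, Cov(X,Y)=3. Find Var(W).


Var(-5X - 3Y) = (-5)^2*Var(X) + (-3)^2*Var(Y) + 2*(-5)*(-3)*Cov(X,Y)
= 25*4 + 9*6 + 30*3
= 100 + 54 + 90 = 244

244


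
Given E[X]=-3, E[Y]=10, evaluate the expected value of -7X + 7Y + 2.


E[-7X + 7Y + 2] = -7*E[X] + 7*E[Y] + 2
= (-7)*(-3) + (7)*(10) + (2)
= 21 + 70 + 2 = 93

93


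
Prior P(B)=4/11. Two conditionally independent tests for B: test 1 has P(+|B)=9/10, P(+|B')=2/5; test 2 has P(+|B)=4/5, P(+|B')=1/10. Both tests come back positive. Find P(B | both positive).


After test 1: P(+) = 9/10*4/11 + 2/5*7/11 = 32/55
P(B|+) = (18/55)/(32/55) = 9/16
After test 2 (use post1 as new prior): P(+) = 4/5*9/16 + 1/10*7/16 = 79/160
P(B|+,+) = (9/20)/(79/160) = 72/79

72/79


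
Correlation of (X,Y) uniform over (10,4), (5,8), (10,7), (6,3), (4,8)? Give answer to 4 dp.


Cov(X,Y) = -2.0000, Var(X) = 6.4000, Var(Y) = 4.4000
rho = Cov/(sqrt(VarX)*sqrt(VarY)) = -0.3769

-0.3769


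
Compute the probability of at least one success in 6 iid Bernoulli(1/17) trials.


P(at least one) = 1 - P(none)
P(none) = (1 - 1/17)^6 = (16/17)^6 = 16777216/24137569
P(at least one) = 1 - 16777216/24137569 = 7360353/24137569

7360353/24137569


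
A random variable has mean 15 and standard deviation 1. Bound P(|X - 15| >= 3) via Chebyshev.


k = 3/1 = 3
Chebyshev: P(|X-mu| >= k*sigma) <= 1/k^2 = 1/3^2 = 1/9

1/9


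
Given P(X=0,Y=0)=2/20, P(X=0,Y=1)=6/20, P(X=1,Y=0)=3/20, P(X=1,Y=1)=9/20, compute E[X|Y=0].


P(Y=0) = 5/20
E[X|Y=0] = (0*2 + 1*3)/5 = 3/5

3/5


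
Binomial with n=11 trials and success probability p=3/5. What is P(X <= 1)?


P(X<=1) = P(X=0) + P(X=1)
= 2048/48828125 + 33792/48828125
= 7168/9765625

7168/9765625


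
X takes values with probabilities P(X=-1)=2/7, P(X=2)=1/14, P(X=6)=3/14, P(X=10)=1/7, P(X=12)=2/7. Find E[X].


E[X] = sum(x * P(x))
= -1*2/7 + 2*1/14 + 6*3/14 + 10*1/7 + 12*2/7
= 6

6


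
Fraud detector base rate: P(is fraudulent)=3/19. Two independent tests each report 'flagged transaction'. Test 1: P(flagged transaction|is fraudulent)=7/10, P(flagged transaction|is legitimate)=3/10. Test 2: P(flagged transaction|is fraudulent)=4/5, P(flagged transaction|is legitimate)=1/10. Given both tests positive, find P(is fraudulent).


After test 1: P(+) = 7/10*3/19 + 3/10*16/19 = 69/190
P(B|+) = (21/190)/(69/190) = 7/23
After test 2 (use post1 as new prior): P(+) = 4/5*7/23 + 1/10*16/23 = 36/115
P(B|+,+) = (28/115)/(36/115) = 7/9

7/9


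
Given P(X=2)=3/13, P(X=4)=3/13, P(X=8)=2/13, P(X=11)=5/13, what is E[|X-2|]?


E[|X-2|] = sum(g(x)*P(x))
= 0*3/13 + 2*3/13 + 6*2/13 + 9*5/13
= 63/13

63/13


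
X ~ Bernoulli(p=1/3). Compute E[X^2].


For Bernoulli: X in {0,1}
E[X^2] = 0^2*(1-1/3) + 1^2*1/3 = 1/3

1/3


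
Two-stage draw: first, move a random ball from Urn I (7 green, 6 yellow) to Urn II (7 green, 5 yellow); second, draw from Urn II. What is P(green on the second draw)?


P(transfer green) = 7/13; P(transfer yellow) = 6/13
If green transferred: Urn II has 8 green of 13, so P(green|green moved) = 8/13
If yellow transferred: Urn II has 7 green of 13, so P(green|yellow moved) = 7/13
By total probability: P(green) = 7/13*8/13 + 6/13*7/13 = 98/169

98/169


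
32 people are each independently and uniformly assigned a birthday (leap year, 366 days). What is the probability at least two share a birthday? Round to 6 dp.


P(all different) = prod((366-i)/366 for i=0..31) = 0.247626
P(at least one match) = 1 - 0.247626 = 0.752374

0.752374


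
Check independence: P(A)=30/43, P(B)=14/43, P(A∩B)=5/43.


P(A)*P(B) = 30/43*14/43 = 420/1849
P(A∩B) = 5/43 != 420/1849, so not independent

No, A and B are not independent


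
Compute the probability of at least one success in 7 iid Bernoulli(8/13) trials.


P(at least one) = 1 - P(none)
P(none) = (1 - 8/13)^7 = (5/13)^7 = 78125/62748517
P(at least one) = 1 - 78125/62748517 = 62670392/62748517

62670392/62748517


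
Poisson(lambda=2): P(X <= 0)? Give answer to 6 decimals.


P(X<=0) = e^(-2)*2^0/0!
≈ 0.1353352832
≈ 0.135335

0.135335


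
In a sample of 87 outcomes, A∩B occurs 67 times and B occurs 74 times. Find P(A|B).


P(A|B) = P(A∩B)/P(B) = (67/87)/(74/87) = 67/74

67/74


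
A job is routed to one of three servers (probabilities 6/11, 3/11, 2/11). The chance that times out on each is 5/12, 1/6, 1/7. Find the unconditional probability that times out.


P(A) = P(A|B1)P(B1) + P(A|B2)P(B2) + P(A|B3)P(B3)
= 5/12*6/11 + 1/6*3/11 + 1/7*2/11
= 5/22 + 1/22 + 2/77 = 23/77

23/77


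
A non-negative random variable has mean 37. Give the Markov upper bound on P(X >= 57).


Markov: P(X >= a) <= E[X]/a
P(X >= 57) <= 37/57

37/57


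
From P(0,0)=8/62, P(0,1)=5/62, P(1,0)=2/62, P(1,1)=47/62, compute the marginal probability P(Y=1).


P(Y=1) = P(0,1)+P(1,1) = 5/62 + 47/62 = 52/62 = 26/31

26/31


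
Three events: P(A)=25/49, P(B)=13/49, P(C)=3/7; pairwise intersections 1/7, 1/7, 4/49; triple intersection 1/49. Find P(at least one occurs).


P(A∪B∪C) = P(A)+P(B)+P(C) - P(AB)-P(AC)-P(BC) + P(ABC)
= 25/49+13/49+3/7 - 1/7-1/7-4/49 + 1/49
= 6/7

6/7


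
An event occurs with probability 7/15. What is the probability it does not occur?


P(A') = 1 - P(A) = 1 - 7/15 = 8/15

8/15


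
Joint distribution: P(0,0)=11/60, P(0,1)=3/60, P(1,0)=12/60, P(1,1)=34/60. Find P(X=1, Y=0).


Read from table: P(X=1, Y=0) = 12/60 = 1/5

1/5


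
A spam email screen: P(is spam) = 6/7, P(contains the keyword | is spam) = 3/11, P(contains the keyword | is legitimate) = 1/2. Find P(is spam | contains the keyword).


P(A) = P(A|B)P(B) + P(A|B')P(B') = 3/11*6/7 + 1/2*1/7 = 47/154
P(B|A) = P(A|B)P(B)/P(A) = (18/77)/(47/154) = 36/47

36/47


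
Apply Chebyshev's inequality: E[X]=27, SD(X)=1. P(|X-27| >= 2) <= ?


k = 2/1 = 2
Chebyshev: P(|X-mu| >= k*sigma) <= 1/k^2 = 1/2^2 = 1/4

1/4


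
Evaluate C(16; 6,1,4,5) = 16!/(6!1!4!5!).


16! = 20922789888000
Denominator: 6!=720 * 1!=1 * 4!=24 * 5!=120
Coefficient = 20922789888000 / 2073600 = 10090080

10090080


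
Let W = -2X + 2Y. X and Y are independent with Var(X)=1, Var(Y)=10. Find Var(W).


Independence => Cov(X,Y)=0
Var(-2X + 2Y) = (-2)^2*Var(X) + 2^2*Var(Y)
= 4*1 + 4*10 = 44

44


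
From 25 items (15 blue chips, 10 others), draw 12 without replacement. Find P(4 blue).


P(X=4) = C(15,4)*C(10,8) / C(25,12)
= 1365*45 / 5200300
= 61425/5200300 = 351/29716

351/29716


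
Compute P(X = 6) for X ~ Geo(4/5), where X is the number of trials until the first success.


P(X=6) = (1-p)^5 * p = (1/5)^5 * 4/5
= 1/3125 * 4/5 = 4/15625

4/15625


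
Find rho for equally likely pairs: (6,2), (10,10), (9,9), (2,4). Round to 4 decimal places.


Cov(X,Y) = 8.0625, Var(X) = 9.6875, Var(Y) = 11.1875
rho = Cov/(sqrt(VarX)*sqrt(VarY)) = 0.7745

0.7745


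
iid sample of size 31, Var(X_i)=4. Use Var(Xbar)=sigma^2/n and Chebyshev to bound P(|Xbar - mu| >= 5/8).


Var(Xbar) = Var(X)/n = 4/31
Chebyshev: P(|Xbar-mu| >= 5/8) <= Var(Xbar)/(5/8)^2 = (4/31)/(25/64) = 256/775

256/775


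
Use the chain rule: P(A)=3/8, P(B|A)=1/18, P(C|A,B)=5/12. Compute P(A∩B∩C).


P(A∩B∩C) = P(A) * P(B|A) * P(C|A∩B)
= 3/8 * 1/18 * 5/12
= 1/48 * 5/12 = 5/576

5/576


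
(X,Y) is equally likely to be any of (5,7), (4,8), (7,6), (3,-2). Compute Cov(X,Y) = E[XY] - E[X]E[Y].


E[X]=19/4, E[Y]=19/4, E[XY]=103/4
Cov(X,Y) = E[XY] - E[X]E[Y] = 103/4 - 19/4*19/4 = 51/16

51/16


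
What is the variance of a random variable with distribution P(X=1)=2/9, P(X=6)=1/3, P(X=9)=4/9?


E[X] = 56/9, E[X^2] = 434/9
Var(X) = E[X^2] - (E[X])^2 = 434/9 - (56/9)^2 = 770/81

770/81


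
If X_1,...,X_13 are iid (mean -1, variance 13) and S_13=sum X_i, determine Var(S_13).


By independence, Var(S_n) = n*Var(X_1) = 13*13 = 169

169


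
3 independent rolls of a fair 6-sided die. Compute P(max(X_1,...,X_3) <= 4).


P(max <= 4) = P(all X_i <= 4) = (P(X_1 <= 4))^3
= (4/6)^3 = (2/3)^3 = 8/27

8/27


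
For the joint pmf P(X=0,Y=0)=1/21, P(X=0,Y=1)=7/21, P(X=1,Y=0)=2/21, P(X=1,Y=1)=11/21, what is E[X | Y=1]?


P(Y=1) = 18/21
E[X|Y=1] = (0*7 + 1*11)/18 = 11/18

11/18


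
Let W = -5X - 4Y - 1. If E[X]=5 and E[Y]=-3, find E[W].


E[-5X - 4Y - 1] = -5*E[X] - 4*E[Y] - 1
= (-5)*(5) + (-4)*(-3) + (-1)
= -25 + 12 - 1 = -14

-14


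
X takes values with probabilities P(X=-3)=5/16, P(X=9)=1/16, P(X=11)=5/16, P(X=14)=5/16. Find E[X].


E[X] = sum(x * P(x))
= -3*5/16 + 9*1/16 + 11*5/16 + 14*5/16
= 119/16

119/16


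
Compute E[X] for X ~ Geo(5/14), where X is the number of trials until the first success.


For geometric (trials until first success), E[X] = 1/p = 1/(5/14) = 14/5

14/5


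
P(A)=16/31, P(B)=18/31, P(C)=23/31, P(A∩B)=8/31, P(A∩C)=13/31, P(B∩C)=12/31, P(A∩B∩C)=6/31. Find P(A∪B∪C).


P(A∪B∪C) = P(A)+P(B)+P(C) - P(AB)-P(AC)-P(BC) + P(ABC)
= 16/31+18/31+23/31 - 8/31-13/31-12/31 + 6/31
= 30/31

30/31


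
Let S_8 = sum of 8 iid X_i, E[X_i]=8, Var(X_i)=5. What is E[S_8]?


E[S_n] = n*E[X_1] = 8*8 = 64

64


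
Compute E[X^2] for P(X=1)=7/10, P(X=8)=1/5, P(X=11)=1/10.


E[X^2] = sum(g(x)*P(x))
= 1*7/10 + 64*1/5 + 121*1/10
= 128/5

128/5


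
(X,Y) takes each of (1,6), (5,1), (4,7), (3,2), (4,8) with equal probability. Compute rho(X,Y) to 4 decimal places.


Cov(X,Y) = -0.9200, Var(X) = 1.8400, Var(Y) = 7.7600
rho = Cov/(sqrt(VarX)*sqrt(VarY)) = -0.2435

-0.2435


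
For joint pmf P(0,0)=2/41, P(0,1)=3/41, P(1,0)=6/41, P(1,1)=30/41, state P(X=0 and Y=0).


Read from table: P(X=0, Y=0) = 2/41

2/41


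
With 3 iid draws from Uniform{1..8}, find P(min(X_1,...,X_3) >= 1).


P(min >= 1) = P(all X_i >= 1) = (P(X_1 >= 1))^3
= (8/8)^3 = 1^3 = 1

1


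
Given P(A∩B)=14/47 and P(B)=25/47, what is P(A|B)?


P(A|B) = P(A∩B)/P(B) = (28/94)/(50/94) = 28/50 = 14/25

14/25


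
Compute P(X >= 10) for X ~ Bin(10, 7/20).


P(X>=10) = P(X=10)
= 282475249/10240000000000
= 282475249/10240000000000

282475249/10240000000000


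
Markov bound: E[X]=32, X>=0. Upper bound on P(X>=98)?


Markov: P(X >= a) <= E[X]/a
P(X >= 98) <= 32/98 = 16/49

16/49


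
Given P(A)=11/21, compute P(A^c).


P(A') = 1 - P(A) = 1 - 11/21 = 10/21

10/21


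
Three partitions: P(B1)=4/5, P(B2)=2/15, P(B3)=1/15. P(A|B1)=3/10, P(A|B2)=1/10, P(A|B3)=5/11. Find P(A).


P(A) = P(A|B1)P(B1) + P(A|B2)P(B2) + P(A|B3)P(B3)
= 3/10*4/5 + 1/10*2/15 + 5/11*1/15
= 6/25 + 1/75 + 1/33 = 78/275

78/275


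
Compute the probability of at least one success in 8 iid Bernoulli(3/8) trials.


P(at least one) = 1 - P(none)
P(none) = (1 - 3/8)^8 = (5/8)^8 = 390625/16777216
P(at least one) = 1 - 390625/16777216 = 16386591/16777216

16386591/16777216


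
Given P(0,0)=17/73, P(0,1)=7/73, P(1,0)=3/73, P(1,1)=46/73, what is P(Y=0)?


P(Y=0) = P(0,0)+P(1,0) = 17/73 + 3/73 = 20/73

20/73


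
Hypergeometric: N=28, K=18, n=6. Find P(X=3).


P(X=3) = C(18,3)*C(10,3) / C(28,6)
= 816*120 / 376740
= 97920/376740 = 544/2093

544/2093


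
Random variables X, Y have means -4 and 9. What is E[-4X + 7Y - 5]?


E[-4X + 7Y - 5] = -4*E[X] + 7*E[Y] - 5
= (-4)*(-4) + (7)*(9) + (-5)
= 16 + 63 - 5 = 74

74


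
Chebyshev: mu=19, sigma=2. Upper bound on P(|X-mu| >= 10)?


k = 10/2 = 5
Chebyshev: P(|X-mu| >= k*sigma) <= 1/k^2 = 1/5^2 = 1/25

1/25


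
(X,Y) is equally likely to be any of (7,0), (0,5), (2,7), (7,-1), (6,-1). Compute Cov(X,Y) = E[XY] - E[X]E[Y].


E[X]=22/5, E[Y]=2, E[XY]=1/5
Cov(X,Y) = E[XY] - E[X]E[Y] = 1/5 - 22/5*2 = -43/5

-43/5


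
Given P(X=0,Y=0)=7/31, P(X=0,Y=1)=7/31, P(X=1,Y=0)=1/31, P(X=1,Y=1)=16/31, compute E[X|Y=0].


P(Y=0) = 8/31
E[X|Y=0] = (0*7 + 1*1)/8 = 1/8

1/8


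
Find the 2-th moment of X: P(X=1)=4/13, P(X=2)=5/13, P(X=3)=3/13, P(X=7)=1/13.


E[X^2] = sum(x^2 * P(x))
= 1*4/13 + 4*5/13 + 9*3/13 + 49*1/13
= 100/13

100/13


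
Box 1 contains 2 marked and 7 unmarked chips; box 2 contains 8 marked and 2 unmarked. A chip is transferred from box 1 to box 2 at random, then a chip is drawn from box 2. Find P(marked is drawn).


P(transfer marked) = 2/9; P(transfer unmarked) = 7/9
If marked transferred: Urn II has 9 marked of 11, so P(marked|marked moved) = 9/11
If unmarked transferred: Urn II has 8 marked of 11, so P(marked|unmarked moved) = 8/11
By total probability: P(marked) = 2/9*9/11 + 7/9*8/11 = 74/99

74/99


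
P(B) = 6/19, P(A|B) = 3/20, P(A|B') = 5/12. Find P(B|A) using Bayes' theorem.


P(A) = P(A|B)P(B) + P(A|B')P(B') = 3/20*6/19 + 5/12*13/19 = 379/1140
P(B|A) = P(A|B)P(B)/P(A) = (9/190)/(379/1140) = 54/379

54/379


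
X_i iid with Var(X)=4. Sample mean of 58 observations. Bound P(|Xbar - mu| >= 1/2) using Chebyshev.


Var(Xbar) = Var(X)/n = 4/58
Chebyshev: P(|Xbar-mu| >= 1/2) <= Var(Xbar)/(1/2)^2 = (2/29)/(1/4) = 8/29

8/29


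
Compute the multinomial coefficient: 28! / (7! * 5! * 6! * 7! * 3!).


28! = 304888344611713860501504000000
Denominator: 7!=5040 * 5!=120 * 6!=720 * 7!=5040 * 3!=6
Coefficient = 304888344611713860501504000000 / 13168189440000 = 23153399030361600

23153399030361600


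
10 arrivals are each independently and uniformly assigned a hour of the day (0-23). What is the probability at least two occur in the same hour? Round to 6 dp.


P(all different) = prod((24-i)/24 for i=0..9) = 0.112250
P(at least one match) = 1 - 0.112250 = 0.887750

0.887750


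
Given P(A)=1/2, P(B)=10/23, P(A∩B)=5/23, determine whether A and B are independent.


P(A)*P(B) = 1/2*10/23 = 5/23
P(A∩B) = 5/23, which equals P(A)P(B), so independent

Yes, A and B are independent


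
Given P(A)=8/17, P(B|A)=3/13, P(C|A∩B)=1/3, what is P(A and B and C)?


P(A∩B∩C) = P(A) * P(B|A) * P(C|A∩B)
= 8/17 * 3/13 * 1/3
= 24/221 * 1/3 = 8/221

8/221


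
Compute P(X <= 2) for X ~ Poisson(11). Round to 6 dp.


P(X<=2) = e^(-11)*11^0/0! + e^(-11)*11^1/1! + e^(-11)*11^2/2!
≈ 0.0000167017 + 0.0001837187 + 0.0010104529
= 0.0012108733
≈ 0.001211

0.001211


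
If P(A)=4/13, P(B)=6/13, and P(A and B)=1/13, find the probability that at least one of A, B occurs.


P(A∪B) = P(A) + P(B) - P(A∩B)
= 4/13 + 6/13 - 1/13 = 9/13

9/13


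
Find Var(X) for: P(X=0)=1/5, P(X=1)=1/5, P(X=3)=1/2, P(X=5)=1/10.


E[X] = 11/5, E[X^2] = 36/5
Var(X) = E[X^2] - (E[X])^2 = 36/5 - (11/5)^2 = 59/25

59/25


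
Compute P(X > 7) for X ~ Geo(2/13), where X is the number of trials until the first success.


P(X > 7) = P(first 7 trials all fail) = (1-p)^7 = (11/13)^7 = 19487171/62748517

19487171/62748517


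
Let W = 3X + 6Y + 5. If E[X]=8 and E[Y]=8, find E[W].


E[3X + 6Y + 5] = 3*E[X] + 6*E[Y] + 5
= (3)*(8) + (6)*(8) + (5)
= 24 + 48 + 5 = 77

77


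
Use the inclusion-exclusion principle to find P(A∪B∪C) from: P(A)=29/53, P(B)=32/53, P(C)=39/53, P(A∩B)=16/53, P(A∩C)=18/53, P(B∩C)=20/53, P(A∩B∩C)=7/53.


P(A∪B∪C) = P(A)+P(B)+P(C) - P(AB)-P(AC)-P(BC) + P(ABC)
= 29/53+32/53+39/53 - 16/53-18/53-20/53 + 7/53
= 1

1


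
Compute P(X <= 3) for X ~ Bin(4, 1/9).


P(X<=3) = P(X=0) + P(X=1) + P(X=2) + P(X=3)
= 4096/6561 + 2048/6561 + 128/2187 + 32/6561
= 6560/6561

6560/6561


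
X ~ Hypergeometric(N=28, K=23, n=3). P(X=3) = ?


P(X=3) = C(23,3)*C(5,0) / C(28,3)
= 1771*1 / 3276
= 1771/3276 = 253/468

253/468


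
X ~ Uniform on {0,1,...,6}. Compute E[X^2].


E[X^2] = (1/7) * sum(x^2 for x=0..6)
= 91/7 = 13

13


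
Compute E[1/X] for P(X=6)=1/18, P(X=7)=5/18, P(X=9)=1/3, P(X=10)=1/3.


E[1/X] = sum(g(x)*P(x))
= 1/6*1/18 + 1/7*5/18 + 1/9*1/3 + 1/10*1/3
= 451/3780

451/3780


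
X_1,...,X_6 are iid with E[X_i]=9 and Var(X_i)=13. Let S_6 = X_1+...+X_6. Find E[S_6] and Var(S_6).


E[S_n] = n*mu = 6*9 = 54
Var(S_n) = n*sigma^2 = 6*13 = 78

E[S_6]=54, Var(S_6)=78


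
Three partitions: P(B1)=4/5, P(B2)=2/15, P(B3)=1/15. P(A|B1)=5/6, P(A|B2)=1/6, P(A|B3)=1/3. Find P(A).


P(A) = P(A|B1)P(B1) + P(A|B2)P(B2) + P(A|B3)P(B3)
= 5/6*4/5 + 1/6*2/15 + 1/3*1/15
= 2/3 + 1/45 + 1/45 = 32/45

32/45


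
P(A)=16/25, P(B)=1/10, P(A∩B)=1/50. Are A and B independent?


P(A)*P(B) = 16/25*1/10 = 8/125
P(A∩B) = 1/50 != 8/125, so not independent

No, A and B are not independent


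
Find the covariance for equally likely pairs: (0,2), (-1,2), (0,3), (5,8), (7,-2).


E[X]=11/5, E[Y]=13/5, E[XY]=24/5
Cov(X,Y) = E[XY] - E[X]E[Y] = 24/5 - 11/5*13/5 = -23/25

-23/25


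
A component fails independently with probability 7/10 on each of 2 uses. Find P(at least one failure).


P(at least one) = 1 - P(none)
P(none) = (1 - 7/10)^2 = (3/10)^2 = 9/100
P(at least one) = 1 - 9/100 = 91/100

91/100


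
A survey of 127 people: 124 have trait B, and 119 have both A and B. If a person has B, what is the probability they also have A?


P(A|B) = P(A∩B)/P(B) = (119/127)/(124/127) = 119/124

119/124


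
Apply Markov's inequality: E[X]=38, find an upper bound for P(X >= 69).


Markov: P(X >= a) <= E[X]/a
P(X >= 69) <= 38/69

38/69


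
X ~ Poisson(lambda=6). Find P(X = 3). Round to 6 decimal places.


P(X=3) = e^(-6) * 6^3 / 3!
≈ 0.002478752177 * 216 / 6
≈ 0.089235

0.089235


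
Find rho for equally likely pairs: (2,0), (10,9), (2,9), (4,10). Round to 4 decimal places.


Cov(X,Y) = 5.5000, Var(X) = 10.7500, Var(Y) = 16.5000
rho = Cov/(sqrt(VarX)*sqrt(VarY)) = 0.4130

0.4130


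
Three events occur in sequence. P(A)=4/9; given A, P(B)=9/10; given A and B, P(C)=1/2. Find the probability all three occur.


P(A∩B∩C) = P(A) * P(B|A) * P(C|A∩B)
= 4/9 * 9/10 * 1/2
= 2/5 * 1/2 = 1/5

1/5


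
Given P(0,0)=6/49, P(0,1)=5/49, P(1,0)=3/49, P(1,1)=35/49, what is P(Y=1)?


P(Y=1) = P(0,1)+P(1,1) = 5/49 + 35/49 = 40/49

40/49


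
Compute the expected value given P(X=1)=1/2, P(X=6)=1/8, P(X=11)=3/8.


E[X] = sum(x * P(x))
= 1*1/2 + 6*1/8 + 11*3/8
= 43/8

43/8


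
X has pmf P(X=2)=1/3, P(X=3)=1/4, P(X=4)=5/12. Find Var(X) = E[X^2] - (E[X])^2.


E[X] = 37/12, E[X^2] = 41/4
Var(X) = E[X^2] - (E[X])^2 = 41/4 - (37/12)^2 = 107/144

107/144


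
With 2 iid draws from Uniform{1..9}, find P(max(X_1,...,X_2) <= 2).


P(max <= 2) = P(all X_i <= 2) = (P(X_1 <= 2))^2
= (2/9)^2 = 4/81

4/81


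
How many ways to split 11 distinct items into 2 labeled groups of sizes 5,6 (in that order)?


11! = 39916800
Denominator: 5!=120 * 6!=720
Coefficient = 39916800 / 86400 = 462

462


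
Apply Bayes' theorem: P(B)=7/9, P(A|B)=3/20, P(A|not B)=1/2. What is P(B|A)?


P(A) = P(A|B)P(B) + P(A|B')P(B') = 3/20*7/9 + 1/2*2/9 = 41/180
P(B|A) = P(A|B)P(B)/P(A) = (7/60)/(41/180) = 21/41

21/41


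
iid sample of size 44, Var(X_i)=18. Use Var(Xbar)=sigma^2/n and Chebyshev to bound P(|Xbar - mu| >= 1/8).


Var(Xbar) = Var(X)/n = 18/44
Chebyshev: P(|Xbar-mu| >= 1/8) <= Var(Xbar)/(1/8)^2 = (9/22)/(1/64) = 288/11
Bound exceeds 1, so trivial bound: 1

1


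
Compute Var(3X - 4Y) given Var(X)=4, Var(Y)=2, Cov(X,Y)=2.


Var(3X - 4Y) = 3^2*Var(X) + (-4)^2*Var(Y) + 2*3*(-4)*Cov(X,Y)
= 9*4 + 16*2 - 24*2
= 36 + 32 - 48 = 20

20


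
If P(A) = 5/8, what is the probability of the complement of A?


P(A') = 1 - P(A) = 1 - 5/8 = 3/8

3/8


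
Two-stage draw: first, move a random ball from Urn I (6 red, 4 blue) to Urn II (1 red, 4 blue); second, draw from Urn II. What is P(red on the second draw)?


P(transfer red) = 6/10 = 3/5; P(transfer blue) = 2/5
If red transferred: Urn II has 2 red of 6, so P(red|red moved) = 1/3
If blue transferred: Urn II has 1 red of 6, so P(red|blue moved) = 1/6
By total probability: P(red) = 3/5*1/3 + 2/5*1/6 = 4/15

4/15


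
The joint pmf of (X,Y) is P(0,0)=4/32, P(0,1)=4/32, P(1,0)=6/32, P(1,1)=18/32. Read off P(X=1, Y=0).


Read from table: P(X=1, Y=0) = 6/32 = 3/16

3/16


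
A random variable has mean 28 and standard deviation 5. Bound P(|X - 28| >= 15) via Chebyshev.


k = 15/5 = 3
Chebyshev: P(|X-mu| >= k*sigma) <= 1/k^2 = 1/3^2 = 1/9

1/9


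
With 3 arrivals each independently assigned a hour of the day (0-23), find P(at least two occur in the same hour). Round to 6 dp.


P(all different) = prod((24-i)/24 for i=0..2) = 0.878472
P(at least one match) = 1 - 0.878472 = 0.121528

0.121528


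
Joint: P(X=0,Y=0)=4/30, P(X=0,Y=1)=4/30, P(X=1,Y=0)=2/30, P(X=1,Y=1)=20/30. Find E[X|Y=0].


P(Y=0) = 6/30
E[X|Y=0] = (0*4 + 1*2)/6 = 2/6 = 1/3

1/3


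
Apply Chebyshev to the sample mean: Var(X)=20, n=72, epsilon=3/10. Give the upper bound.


Var(Xbar) = Var(X)/n = 20/72
Chebyshev: P(|Xbar-mu| >= 3/10) <= Var(Xbar)/(3/10)^2 = (5/18)/(9/100) = 250/81
Bound exceeds 1, so trivial bound: 1

1


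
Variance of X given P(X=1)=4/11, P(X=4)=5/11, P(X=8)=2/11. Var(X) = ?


E[X] = 40/11, E[X^2] = 212/11
Var(X) = E[X^2] - (E[X])^2 = 212/11 - (40/11)^2 = 732/121

732/121


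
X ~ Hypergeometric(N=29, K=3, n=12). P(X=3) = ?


P(X=3) = C(3,3)*C(26,9) / C(29,12)
= 1*3124550 / 51895935
= 3124550/51895935 = 110/1827

110/1827


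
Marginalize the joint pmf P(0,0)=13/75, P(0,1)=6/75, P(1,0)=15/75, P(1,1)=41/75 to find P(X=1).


P(X=1) = P(1,0)+P(1,1) = 15/75 + 41/75 = 56/75

56/75


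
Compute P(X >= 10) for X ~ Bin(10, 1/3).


P(X>=10) = P(X=10)
= 1/59049
= 1/59049

1/59049


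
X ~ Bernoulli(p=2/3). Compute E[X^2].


For Bernoulli: X in {0,1}
E[X^2] = 0^2*(1-2/3) + 1^2*2/3 = 2/3

2/3


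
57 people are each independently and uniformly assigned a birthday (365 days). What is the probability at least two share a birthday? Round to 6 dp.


P(all different) = prod((365-i)/365 for i=0..56) = 0.009878
P(at least one match) = 1 - 0.009878 = 0.990122

0.990122


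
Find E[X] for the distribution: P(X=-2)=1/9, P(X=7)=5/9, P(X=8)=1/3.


E[X] = sum(x * P(x))
= -2*1/9 + 7*5/9 + 8*1/3
= 19/3

19/3


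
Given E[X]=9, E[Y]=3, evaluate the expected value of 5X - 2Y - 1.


E[5X - 2Y - 1] = 5*E[X] - 2*E[Y] - 1
= (5)*(9) + (-2)*(3) + (-1)
= 45 - 6 - 1 = 38

38


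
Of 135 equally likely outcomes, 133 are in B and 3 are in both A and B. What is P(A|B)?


P(A|B) = P(A∩B)/P(B) = (3/135)/(133/135) = 3/133

3/133


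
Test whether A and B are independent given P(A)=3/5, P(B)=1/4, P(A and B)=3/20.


P(A)*P(B) = 3/5*1/4 = 3/20
P(A∩B) = 3/20, which equals P(A)P(B), so independent

Yes, A and B are independent


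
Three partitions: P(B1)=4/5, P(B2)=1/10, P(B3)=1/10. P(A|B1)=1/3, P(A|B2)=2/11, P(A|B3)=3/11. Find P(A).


P(A) = P(A|B1)P(B1) + P(A|B2)P(B2) + P(A|B3)P(B3)
= 1/3*4/5 + 2/11*1/10 + 3/11*1/10
= 4/15 + 1/55 + 3/110 = 103/330

103/330


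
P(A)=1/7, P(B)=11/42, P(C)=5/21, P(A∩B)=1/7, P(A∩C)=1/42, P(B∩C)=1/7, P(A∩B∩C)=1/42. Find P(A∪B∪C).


P(A∪B∪C) = P(A)+P(B)+P(C) - P(AB)-P(AC)-P(BC) + P(ABC)
= 1/7+11/42+5/21 - 1/7-1/42-1/7 + 1/42
= 5/14

5/14


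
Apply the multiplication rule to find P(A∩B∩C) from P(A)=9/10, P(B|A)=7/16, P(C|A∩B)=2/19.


P(A∩B∩C) = P(A) * P(B|A) * P(C|A∩B)
= 9/10 * 7/16 * 2/19
= 63/160 * 2/19 = 63/1520

63/1520


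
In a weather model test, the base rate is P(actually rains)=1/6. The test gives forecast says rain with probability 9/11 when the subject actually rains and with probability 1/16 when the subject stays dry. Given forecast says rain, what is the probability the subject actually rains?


P(A) = P(A|B)P(B) + P(A|B')P(B') = 9/11*1/6 + 1/16*5/6 = 199/1056
P(B|A) = P(A|B)P(B)/P(A) = (3/22)/(199/1056) = 144/199

144/199


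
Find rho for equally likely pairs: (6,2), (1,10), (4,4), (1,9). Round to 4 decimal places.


Cov(X,Y) = -7.0000, Var(X) = 4.5000, Var(Y) = 11.1875
rho = Cov/(sqrt(VarX)*sqrt(VarY)) = -0.9866

-0.9866


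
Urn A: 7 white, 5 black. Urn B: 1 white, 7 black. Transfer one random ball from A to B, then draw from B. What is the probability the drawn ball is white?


P(transfer white) = 7/12; P(transfer black) = 5/12
If white transferred: Urn II has 2 white of 9, so P(white|white moved) = 2/9
If black transferred: Urn II has 1 white of 9, so P(white|black moved) = 1/9
By total probability: P(white) = 7/12*2/9 + 5/12*1/9 = 19/108

19/108


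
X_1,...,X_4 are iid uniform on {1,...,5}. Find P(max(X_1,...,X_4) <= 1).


P(max <= 1) = P(all X_i <= 1) = (P(X_1 <= 1))^4
= (1/5)^4 = 1/625

1/625


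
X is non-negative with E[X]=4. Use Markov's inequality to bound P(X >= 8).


Markov: P(X >= a) <= E[X]/a
P(X >= 8) <= 4/8 = 1/2

1/2


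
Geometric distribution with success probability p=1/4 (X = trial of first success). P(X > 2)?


P(X > 2) = P(first 2 trials all fail) = (1-p)^2 = (3/4)^2 = 9/16

9/16


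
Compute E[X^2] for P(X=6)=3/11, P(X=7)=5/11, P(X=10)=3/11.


E[X^2] = sum(g(x)*P(x))
= 36*3/11 + 49*5/11 + 100*3/11
= 653/11

653/11


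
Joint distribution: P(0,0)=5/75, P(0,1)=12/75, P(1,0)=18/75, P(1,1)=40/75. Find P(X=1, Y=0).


Read from table: P(X=1, Y=0) = 18/75 = 6/25

6/25


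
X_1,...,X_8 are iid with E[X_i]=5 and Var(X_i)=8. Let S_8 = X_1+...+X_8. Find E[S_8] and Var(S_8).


E[S_n] = n*mu = 8*5 = 40
Var(S_n) = n*sigma^2 = 8*8 = 64

E[S_8]=40, Var(S_8)=64


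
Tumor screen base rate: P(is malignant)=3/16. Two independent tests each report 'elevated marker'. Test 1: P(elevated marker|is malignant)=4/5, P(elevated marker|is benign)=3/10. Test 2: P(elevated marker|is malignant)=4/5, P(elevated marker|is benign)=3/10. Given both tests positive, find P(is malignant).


After test 1: P(+) = 4/5*3/16 + 3/10*13/16 = 63/160
P(B|+) = (3/20)/(63/160) = 8/21
After test 2 (use post1 as new prior): P(+) = 4/5*8/21 + 3/10*13/21 = 103/210
P(B|+,+) = (32/105)/(103/210) = 64/103

64/103


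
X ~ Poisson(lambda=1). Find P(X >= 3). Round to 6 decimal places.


P(X>=3) = 1 - P(X<=2) = 1 - (e^(-1)*1^0/0! + e^(-1)*1^1/1! + e^(-1)*1^2/2!)
≈ 1 - (0.3678794412 + 0.3678794412 + 0.1839397206)
= 1 - 0.9196986030 = 0.0803013970
≈ 0.080301

0.080301


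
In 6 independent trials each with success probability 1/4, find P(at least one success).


P(at least one) = 1 - P(none)
P(none) = (1 - 1/4)^6 = (3/4)^6 = 729/4096
P(at least one) = 1 - 729/4096 = 3367/4096

3367/4096


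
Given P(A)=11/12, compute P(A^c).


P(A') = 1 - P(A) = 1 - 11/12 = 1/12

1/12


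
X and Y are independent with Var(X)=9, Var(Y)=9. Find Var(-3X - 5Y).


Independence => Cov(X,Y)=0
Var(-3X - 5Y) = (-3)^2*Var(X) + (-5)^2*Var(Y)
= 9*9 + 25*9 = 306

306


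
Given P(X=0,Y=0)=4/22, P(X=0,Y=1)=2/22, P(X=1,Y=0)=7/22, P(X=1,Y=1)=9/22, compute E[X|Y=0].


P(Y=0) = 11/22
E[X|Y=0] = (0*4 + 1*7)/11 = 7/11

7/11


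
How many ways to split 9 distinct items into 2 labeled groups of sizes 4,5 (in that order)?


9! = 362880
Denominator: 4!=24 * 5!=120
Coefficient = 362880 / 2880 = 126

126


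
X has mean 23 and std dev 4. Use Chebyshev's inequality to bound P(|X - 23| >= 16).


k = 16/4 = 4
Chebyshev: P(|X-mu| >= k*sigma) <= 1/k^2 = 1/4^2 = 1/16

1/16


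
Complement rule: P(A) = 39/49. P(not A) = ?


P(A') = 1 - P(A) = 1 - 39/49 = 10/49

10/49


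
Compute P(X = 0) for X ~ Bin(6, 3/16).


P(X=0) = C(6,0) * p^0 * (1-p)^6
= 1 * 1 * 4826809/16777216
= 4826809/16777216

4826809/16777216


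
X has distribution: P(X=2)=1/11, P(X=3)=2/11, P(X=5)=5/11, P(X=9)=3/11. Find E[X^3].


E[X^3] = sum(g(x)*P(x))
= 8*1/11 + 27*2/11 + 125*5/11 + 729*3/11
= 2874/11

2874/11


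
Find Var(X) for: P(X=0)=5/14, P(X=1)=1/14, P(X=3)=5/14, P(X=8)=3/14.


E[X] = 20/7, E[X^2] = 17
Var(X) = E[X^2] - (E[X])^2 = 17 - (20/7)^2 = 433/49

433/49
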